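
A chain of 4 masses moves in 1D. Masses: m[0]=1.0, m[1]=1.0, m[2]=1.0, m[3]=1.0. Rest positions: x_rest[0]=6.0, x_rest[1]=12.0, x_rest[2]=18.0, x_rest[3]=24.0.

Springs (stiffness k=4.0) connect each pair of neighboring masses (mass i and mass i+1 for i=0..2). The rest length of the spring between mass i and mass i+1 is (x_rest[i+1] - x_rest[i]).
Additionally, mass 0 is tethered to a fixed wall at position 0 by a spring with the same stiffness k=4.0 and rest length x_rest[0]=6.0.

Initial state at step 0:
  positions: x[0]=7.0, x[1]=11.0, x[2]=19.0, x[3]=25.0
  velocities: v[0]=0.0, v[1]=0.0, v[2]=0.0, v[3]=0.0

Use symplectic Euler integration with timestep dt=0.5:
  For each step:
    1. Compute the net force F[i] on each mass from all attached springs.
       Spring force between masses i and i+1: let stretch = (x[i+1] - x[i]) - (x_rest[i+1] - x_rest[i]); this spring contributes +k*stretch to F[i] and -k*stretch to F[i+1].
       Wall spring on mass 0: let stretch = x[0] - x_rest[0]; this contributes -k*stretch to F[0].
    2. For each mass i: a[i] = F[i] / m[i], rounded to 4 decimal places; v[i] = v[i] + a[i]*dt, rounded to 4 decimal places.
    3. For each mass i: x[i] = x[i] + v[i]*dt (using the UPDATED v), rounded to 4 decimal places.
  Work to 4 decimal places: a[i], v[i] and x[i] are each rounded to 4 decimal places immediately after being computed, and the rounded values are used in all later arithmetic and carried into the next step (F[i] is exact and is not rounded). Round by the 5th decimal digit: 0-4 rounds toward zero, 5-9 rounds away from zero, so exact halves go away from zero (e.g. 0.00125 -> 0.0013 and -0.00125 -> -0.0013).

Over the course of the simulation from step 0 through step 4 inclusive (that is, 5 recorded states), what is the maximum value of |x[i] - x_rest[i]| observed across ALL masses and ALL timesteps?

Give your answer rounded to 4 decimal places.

Step 0: x=[7.0000 11.0000 19.0000 25.0000] v=[0.0000 0.0000 0.0000 0.0000]
Step 1: x=[4.0000 15.0000 17.0000 25.0000] v=[-6.0000 8.0000 -4.0000 0.0000]
Step 2: x=[8.0000 10.0000 21.0000 23.0000] v=[8.0000 -10.0000 8.0000 -4.0000]
Step 3: x=[6.0000 14.0000 16.0000 25.0000] v=[-4.0000 8.0000 -10.0000 4.0000]
Step 4: x=[6.0000 12.0000 18.0000 24.0000] v=[0.0000 -4.0000 4.0000 -2.0000]
Max displacement = 3.0000

Answer: 3.0000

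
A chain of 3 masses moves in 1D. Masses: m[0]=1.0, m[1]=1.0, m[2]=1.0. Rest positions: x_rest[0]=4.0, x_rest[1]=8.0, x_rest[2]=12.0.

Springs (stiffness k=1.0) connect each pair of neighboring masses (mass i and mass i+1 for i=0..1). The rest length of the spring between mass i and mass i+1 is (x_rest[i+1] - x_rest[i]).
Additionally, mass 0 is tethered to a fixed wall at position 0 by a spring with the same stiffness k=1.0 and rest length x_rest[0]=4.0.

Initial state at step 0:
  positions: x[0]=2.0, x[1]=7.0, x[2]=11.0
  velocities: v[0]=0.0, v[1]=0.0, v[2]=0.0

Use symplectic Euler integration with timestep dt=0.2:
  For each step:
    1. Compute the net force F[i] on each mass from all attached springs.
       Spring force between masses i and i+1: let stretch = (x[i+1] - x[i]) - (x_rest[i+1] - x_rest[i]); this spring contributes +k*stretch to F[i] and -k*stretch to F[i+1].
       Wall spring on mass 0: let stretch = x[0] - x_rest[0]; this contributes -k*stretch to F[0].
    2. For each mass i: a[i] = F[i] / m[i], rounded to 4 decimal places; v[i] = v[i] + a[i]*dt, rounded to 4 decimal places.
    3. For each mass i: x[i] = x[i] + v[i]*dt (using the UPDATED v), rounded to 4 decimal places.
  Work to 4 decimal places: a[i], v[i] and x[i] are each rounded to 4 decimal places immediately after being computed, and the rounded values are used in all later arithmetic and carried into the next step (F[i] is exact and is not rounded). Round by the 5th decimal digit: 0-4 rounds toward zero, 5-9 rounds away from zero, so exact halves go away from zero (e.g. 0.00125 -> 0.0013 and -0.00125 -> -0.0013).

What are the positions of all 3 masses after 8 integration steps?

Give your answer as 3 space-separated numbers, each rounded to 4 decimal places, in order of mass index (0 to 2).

Answer: 4.4636 6.7793 10.8134

Derivation:
Step 0: x=[2.0000 7.0000 11.0000] v=[0.0000 0.0000 0.0000]
Step 1: x=[2.1200 6.9600 11.0000] v=[0.6000 -0.2000 0.0000]
Step 2: x=[2.3488 6.8880 10.9984] v=[1.1440 -0.3600 -0.0080]
Step 3: x=[2.6652 6.7988 10.9924] v=[1.5821 -0.4458 -0.0301]
Step 4: x=[3.0404 6.7120 10.9786] v=[1.8758 -0.4338 -0.0688]
Step 5: x=[3.4408 6.6490 10.9542] v=[2.0020 -0.3148 -0.1221]
Step 6: x=[3.8319 6.6299 10.9176] v=[1.9555 -0.0954 -0.1831]
Step 7: x=[4.1816 6.6704 10.8695] v=[1.7487 0.2025 -0.2406]
Step 8: x=[4.4636 6.7793 10.8134] v=[1.4101 0.5446 -0.2804]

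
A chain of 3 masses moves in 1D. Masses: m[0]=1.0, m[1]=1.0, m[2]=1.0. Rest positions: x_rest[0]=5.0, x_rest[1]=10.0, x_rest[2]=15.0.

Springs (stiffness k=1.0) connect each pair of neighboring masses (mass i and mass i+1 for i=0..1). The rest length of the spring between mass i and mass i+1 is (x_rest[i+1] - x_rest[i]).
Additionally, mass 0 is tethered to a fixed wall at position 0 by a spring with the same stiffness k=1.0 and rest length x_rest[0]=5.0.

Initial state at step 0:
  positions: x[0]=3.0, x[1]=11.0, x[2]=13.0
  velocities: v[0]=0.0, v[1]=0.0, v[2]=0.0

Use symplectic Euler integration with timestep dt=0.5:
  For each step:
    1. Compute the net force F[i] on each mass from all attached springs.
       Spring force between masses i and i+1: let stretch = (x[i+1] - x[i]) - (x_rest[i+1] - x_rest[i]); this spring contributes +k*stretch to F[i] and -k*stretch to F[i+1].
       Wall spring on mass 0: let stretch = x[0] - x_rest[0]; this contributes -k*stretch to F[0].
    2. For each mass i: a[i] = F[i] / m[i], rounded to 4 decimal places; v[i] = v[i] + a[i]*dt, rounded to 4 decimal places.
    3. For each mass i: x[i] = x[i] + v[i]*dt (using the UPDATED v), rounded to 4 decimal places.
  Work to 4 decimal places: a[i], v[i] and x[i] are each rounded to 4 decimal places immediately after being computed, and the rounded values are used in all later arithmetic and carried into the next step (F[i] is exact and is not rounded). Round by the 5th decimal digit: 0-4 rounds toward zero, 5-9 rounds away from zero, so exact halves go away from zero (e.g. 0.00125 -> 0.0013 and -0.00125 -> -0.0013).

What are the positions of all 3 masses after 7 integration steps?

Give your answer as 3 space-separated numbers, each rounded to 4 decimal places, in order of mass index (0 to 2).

Step 0: x=[3.0000 11.0000 13.0000] v=[0.0000 0.0000 0.0000]
Step 1: x=[4.2500 9.5000 13.7500] v=[2.5000 -3.0000 1.5000]
Step 2: x=[5.7500 7.7500 14.6875] v=[3.0000 -3.5000 1.8750]
Step 3: x=[6.3125 7.2344 15.1407] v=[1.1250 -1.0313 0.9063]
Step 4: x=[5.5274 8.4649 14.8673] v=[-1.5703 2.4609 -0.5469]
Step 5: x=[4.0948 10.5616 14.2433] v=[-2.8653 4.1934 -1.2481]
Step 6: x=[3.2552 11.9621 13.9488] v=[-1.6793 2.8009 -0.5890]
Step 7: x=[3.7785 11.6825 14.4077] v=[1.0466 -0.5592 0.9177]

Answer: 3.7785 11.6825 14.4077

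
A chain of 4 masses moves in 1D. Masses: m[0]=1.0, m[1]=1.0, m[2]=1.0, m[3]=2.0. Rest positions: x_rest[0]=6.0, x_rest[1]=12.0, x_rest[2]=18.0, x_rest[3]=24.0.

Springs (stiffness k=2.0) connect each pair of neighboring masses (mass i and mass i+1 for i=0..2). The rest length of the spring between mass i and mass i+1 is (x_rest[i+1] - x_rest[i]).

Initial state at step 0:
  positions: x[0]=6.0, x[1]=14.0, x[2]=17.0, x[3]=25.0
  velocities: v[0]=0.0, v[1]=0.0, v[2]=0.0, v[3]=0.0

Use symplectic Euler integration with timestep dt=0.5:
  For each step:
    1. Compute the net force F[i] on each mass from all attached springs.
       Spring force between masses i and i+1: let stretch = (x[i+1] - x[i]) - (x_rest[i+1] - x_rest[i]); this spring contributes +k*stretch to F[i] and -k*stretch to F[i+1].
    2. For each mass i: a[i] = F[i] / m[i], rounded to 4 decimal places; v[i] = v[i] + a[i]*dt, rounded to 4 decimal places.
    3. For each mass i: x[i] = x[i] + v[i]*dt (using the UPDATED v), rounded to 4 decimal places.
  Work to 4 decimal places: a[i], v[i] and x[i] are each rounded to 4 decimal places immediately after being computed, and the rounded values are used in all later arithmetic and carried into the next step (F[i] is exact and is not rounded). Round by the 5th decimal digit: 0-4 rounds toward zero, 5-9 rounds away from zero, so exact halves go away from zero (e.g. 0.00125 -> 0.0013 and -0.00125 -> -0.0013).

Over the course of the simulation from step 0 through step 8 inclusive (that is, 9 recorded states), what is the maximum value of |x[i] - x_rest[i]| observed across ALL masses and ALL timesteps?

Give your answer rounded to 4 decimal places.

Step 0: x=[6.0000 14.0000 17.0000 25.0000] v=[0.0000 0.0000 0.0000 0.0000]
Step 1: x=[7.0000 11.5000 19.5000 24.5000] v=[2.0000 -5.0000 5.0000 -1.0000]
Step 2: x=[7.2500 10.7500 20.5000 24.2500] v=[0.5000 -1.5000 2.0000 -0.5000]
Step 3: x=[6.2500 13.1250 18.5000 24.5625] v=[-2.0000 4.7500 -4.0000 0.6250]
Step 4: x=[5.6875 14.7500 16.8438 24.8594] v=[-1.1250 3.2500 -3.3125 0.5938]
Step 5: x=[6.6563 12.8907 18.1485 24.6524] v=[1.9375 -3.7187 2.6093 -0.4140]
Step 6: x=[7.7423 10.5431 20.0762 24.3194] v=[2.1719 -4.6953 3.8554 -0.6660]
Step 7: x=[7.2287 11.5616 19.3590 24.4256] v=[-1.0273 2.0370 -1.4345 0.2124]
Step 8: x=[5.8815 14.3124 17.2764 24.7652] v=[-2.6944 5.5015 -4.1653 0.6791]
Max displacement = 2.7500

Answer: 2.7500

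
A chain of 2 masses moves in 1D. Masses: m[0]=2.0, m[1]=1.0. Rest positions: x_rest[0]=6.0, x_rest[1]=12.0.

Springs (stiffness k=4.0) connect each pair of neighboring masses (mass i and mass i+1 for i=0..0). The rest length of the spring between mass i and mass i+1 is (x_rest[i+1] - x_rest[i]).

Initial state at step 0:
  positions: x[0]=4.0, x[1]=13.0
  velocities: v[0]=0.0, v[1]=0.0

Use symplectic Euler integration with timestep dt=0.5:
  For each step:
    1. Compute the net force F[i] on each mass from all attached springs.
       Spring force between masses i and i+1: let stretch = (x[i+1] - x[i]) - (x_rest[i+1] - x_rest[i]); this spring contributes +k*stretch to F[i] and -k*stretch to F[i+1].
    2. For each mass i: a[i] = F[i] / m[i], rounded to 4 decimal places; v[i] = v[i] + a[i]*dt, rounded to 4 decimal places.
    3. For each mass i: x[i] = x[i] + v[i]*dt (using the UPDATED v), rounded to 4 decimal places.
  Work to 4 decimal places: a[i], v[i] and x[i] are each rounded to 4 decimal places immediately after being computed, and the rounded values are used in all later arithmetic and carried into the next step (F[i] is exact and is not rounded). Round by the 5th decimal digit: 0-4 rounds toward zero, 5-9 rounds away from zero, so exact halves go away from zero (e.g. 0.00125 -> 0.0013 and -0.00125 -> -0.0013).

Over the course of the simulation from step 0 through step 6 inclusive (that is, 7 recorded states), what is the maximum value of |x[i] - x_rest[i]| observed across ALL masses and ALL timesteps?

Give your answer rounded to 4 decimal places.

Answer: 3.5000

Derivation:
Step 0: x=[4.0000 13.0000] v=[0.0000 0.0000]
Step 1: x=[5.5000 10.0000] v=[3.0000 -6.0000]
Step 2: x=[6.2500 8.5000] v=[1.5000 -3.0000]
Step 3: x=[5.1250 10.7500] v=[-2.2500 4.5000]
Step 4: x=[3.8125 13.3750] v=[-2.6250 5.2500]
Step 5: x=[4.2813 12.4375] v=[0.9375 -1.8750]
Step 6: x=[5.8282 9.3438] v=[3.0937 -6.1874]
Max displacement = 3.5000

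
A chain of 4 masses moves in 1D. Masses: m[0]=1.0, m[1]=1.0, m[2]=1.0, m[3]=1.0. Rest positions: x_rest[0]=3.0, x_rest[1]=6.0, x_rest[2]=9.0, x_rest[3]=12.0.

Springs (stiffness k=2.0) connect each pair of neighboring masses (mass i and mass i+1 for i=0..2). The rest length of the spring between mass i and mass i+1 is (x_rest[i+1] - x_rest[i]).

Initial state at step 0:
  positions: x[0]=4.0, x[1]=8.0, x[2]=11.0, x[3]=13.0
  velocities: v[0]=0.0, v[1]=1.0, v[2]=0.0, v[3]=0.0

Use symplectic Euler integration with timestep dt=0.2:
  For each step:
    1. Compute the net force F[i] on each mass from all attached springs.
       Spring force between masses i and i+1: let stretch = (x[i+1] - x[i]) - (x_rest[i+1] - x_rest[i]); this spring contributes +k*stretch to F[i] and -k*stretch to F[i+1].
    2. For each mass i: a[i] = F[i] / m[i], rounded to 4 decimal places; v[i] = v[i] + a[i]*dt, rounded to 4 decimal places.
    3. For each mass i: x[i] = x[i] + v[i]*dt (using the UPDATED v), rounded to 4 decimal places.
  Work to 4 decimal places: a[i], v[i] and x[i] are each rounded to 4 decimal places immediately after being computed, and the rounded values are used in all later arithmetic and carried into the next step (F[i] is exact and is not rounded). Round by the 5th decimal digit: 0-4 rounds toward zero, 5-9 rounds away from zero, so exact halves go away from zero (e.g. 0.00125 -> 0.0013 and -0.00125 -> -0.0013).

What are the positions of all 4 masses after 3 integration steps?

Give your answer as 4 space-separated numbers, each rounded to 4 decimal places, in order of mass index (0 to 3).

Answer: 4.4782 8.0616 10.6408 13.4193

Derivation:
Step 0: x=[4.0000 8.0000 11.0000 13.0000] v=[0.0000 1.0000 0.0000 0.0000]
Step 1: x=[4.0800 8.1200 10.9200 13.0800] v=[0.4000 0.6000 -0.4000 0.4000]
Step 2: x=[4.2432 8.1408 10.7888 13.2272] v=[0.8160 0.1040 -0.6560 0.7360]
Step 3: x=[4.4782 8.0616 10.6408 13.4193] v=[1.1750 -0.3958 -0.7398 0.9606]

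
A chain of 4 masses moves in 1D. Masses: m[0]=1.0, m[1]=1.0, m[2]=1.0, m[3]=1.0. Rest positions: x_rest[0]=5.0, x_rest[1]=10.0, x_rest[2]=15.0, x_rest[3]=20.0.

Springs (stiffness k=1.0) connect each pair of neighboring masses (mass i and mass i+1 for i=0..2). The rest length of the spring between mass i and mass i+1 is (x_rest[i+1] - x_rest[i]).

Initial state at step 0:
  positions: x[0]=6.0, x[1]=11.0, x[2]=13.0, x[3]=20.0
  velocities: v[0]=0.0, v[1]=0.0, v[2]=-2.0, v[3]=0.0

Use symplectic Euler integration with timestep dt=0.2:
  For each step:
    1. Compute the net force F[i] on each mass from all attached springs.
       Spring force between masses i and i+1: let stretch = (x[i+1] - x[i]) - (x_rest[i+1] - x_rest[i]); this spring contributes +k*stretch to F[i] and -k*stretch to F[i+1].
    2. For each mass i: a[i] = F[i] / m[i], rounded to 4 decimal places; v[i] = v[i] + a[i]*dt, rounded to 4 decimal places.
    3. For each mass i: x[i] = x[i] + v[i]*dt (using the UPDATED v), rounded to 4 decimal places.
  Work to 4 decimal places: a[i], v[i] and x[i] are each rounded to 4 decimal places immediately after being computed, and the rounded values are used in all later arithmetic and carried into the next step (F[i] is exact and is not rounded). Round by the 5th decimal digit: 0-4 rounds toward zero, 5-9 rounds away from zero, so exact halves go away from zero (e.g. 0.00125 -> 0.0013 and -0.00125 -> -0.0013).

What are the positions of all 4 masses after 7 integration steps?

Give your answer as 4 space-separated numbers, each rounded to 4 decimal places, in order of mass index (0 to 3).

Answer: 5.4955 8.7602 14.7210 18.2234

Derivation:
Step 0: x=[6.0000 11.0000 13.0000 20.0000] v=[0.0000 0.0000 -2.0000 0.0000]
Step 1: x=[6.0000 10.8800 12.8000 19.9200] v=[0.0000 -0.6000 -1.0000 -0.4000]
Step 2: x=[5.9952 10.6416 12.8080 19.7552] v=[-0.0240 -1.1920 0.0400 -0.8240]
Step 3: x=[5.9763 10.3040 13.0072 19.5125] v=[-0.0947 -1.6880 0.9962 -1.2134]
Step 4: x=[5.9305 9.9014 13.3585 19.2096] v=[-0.2292 -2.0129 1.7566 -1.5145]
Step 5: x=[5.8435 9.4783 13.8056 18.8727] v=[-0.4350 -2.1157 2.2354 -1.6847]
Step 6: x=[5.7019 9.0829 14.2823 18.5331] v=[-0.7080 -1.9772 2.3834 -1.6981]
Step 7: x=[5.4955 8.7602 14.7210 18.2234] v=[-1.0318 -1.6135 2.1937 -1.5483]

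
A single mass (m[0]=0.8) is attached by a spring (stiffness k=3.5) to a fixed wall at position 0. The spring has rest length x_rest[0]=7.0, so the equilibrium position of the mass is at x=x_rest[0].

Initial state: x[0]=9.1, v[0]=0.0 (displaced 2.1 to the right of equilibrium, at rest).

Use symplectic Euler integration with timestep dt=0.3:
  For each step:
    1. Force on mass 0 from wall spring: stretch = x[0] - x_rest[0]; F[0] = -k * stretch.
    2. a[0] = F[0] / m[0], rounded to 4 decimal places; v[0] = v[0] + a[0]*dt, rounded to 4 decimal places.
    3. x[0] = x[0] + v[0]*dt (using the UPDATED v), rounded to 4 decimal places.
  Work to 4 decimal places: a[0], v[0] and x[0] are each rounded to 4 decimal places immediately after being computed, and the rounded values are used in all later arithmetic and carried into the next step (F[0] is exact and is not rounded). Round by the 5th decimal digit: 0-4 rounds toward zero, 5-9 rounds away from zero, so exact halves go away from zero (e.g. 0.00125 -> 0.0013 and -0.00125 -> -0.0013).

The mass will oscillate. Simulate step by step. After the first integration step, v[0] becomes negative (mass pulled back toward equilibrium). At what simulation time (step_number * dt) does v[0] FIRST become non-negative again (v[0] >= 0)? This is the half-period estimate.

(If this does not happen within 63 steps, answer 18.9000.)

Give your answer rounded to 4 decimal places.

Step 0: x=[9.1000] v=[0.0000]
Step 1: x=[8.2731] v=[-2.7563]
Step 2: x=[6.9449] v=[-4.4272]
Step 3: x=[5.6384] v=[-4.3549]
Step 4: x=[4.8681] v=[-2.5678]
Step 5: x=[4.9372] v=[0.2303]
First v>=0 after going negative at step 5, time=1.5000

Answer: 1.5000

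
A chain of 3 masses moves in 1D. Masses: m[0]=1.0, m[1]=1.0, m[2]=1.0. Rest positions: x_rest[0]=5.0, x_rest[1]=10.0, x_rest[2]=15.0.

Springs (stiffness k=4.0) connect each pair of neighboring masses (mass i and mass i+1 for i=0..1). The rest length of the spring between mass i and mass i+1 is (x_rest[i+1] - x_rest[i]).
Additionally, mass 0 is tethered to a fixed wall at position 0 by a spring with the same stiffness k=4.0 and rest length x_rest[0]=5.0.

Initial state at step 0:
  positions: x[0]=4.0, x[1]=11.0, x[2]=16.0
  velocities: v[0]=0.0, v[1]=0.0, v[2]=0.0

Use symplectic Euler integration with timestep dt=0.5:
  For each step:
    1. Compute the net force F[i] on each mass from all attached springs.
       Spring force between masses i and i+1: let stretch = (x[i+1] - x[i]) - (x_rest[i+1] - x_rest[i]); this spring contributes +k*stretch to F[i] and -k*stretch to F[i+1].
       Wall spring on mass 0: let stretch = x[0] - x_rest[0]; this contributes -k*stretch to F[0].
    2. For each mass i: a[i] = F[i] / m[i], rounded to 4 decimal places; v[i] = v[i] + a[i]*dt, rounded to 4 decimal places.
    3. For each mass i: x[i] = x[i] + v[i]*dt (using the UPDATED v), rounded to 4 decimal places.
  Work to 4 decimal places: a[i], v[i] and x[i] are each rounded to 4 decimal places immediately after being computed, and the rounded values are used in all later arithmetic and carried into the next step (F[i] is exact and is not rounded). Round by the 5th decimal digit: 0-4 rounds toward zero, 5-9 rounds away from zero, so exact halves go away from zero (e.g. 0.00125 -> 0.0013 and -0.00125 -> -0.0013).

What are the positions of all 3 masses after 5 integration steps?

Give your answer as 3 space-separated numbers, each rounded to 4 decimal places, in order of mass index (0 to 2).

Answer: 3.0000 11.0000 14.0000

Derivation:
Step 0: x=[4.0000 11.0000 16.0000] v=[0.0000 0.0000 0.0000]
Step 1: x=[7.0000 9.0000 16.0000] v=[6.0000 -4.0000 0.0000]
Step 2: x=[5.0000 12.0000 14.0000] v=[-4.0000 6.0000 -4.0000]
Step 3: x=[5.0000 10.0000 15.0000] v=[0.0000 -4.0000 2.0000]
Step 4: x=[5.0000 8.0000 16.0000] v=[0.0000 -4.0000 2.0000]
Step 5: x=[3.0000 11.0000 14.0000] v=[-4.0000 6.0000 -4.0000]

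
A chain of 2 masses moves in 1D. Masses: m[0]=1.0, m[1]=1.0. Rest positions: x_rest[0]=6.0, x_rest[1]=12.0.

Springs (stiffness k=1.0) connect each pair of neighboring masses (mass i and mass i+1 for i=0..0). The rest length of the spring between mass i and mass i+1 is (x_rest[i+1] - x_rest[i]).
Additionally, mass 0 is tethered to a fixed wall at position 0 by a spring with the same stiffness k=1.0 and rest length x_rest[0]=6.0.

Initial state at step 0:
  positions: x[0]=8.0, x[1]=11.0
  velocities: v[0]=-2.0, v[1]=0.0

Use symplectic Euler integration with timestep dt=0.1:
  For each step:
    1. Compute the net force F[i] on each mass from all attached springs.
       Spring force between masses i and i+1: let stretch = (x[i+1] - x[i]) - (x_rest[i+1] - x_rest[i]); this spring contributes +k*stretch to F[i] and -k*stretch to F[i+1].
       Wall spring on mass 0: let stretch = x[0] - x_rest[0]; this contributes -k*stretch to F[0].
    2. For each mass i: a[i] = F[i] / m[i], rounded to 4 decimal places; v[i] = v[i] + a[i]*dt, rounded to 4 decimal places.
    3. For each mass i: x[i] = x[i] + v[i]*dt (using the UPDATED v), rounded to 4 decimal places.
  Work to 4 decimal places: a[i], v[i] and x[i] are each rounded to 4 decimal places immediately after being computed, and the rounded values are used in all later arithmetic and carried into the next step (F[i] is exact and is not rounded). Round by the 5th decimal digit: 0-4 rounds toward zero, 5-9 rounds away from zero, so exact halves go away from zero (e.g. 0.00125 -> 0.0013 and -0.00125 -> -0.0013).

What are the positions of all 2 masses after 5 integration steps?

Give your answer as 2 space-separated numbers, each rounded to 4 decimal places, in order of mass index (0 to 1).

Answer: 6.3725 11.3838

Derivation:
Step 0: x=[8.0000 11.0000] v=[-2.0000 0.0000]
Step 1: x=[7.7500 11.0300] v=[-2.5000 0.3000]
Step 2: x=[7.4553 11.0872] v=[-2.9470 0.5720]
Step 3: x=[7.1224 11.1681] v=[-3.3293 0.8088]
Step 4: x=[6.7587 11.2685] v=[-3.6370 1.0042]
Step 5: x=[6.3725 11.3838] v=[-3.8619 1.1532]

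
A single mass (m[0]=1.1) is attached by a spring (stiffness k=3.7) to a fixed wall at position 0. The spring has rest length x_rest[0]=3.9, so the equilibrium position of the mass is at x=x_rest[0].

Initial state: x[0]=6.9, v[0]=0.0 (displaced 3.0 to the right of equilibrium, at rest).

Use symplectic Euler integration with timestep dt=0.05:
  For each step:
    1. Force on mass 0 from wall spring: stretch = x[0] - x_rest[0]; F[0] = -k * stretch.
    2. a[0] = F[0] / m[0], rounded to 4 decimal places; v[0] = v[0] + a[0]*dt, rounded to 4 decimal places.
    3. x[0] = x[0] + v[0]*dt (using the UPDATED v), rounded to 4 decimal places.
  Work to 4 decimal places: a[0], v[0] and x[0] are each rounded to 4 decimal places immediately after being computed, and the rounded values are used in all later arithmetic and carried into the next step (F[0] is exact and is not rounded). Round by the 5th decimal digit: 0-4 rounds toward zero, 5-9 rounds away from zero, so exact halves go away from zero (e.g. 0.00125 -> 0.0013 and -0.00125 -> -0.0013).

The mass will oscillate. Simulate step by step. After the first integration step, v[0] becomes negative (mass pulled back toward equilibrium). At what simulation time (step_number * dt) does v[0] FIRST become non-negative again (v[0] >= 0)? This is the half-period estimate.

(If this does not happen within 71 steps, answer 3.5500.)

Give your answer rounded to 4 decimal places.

Step 0: x=[6.9000] v=[0.0000]
Step 1: x=[6.8748] v=[-0.5045]
Step 2: x=[6.8246] v=[-1.0048]
Step 3: x=[6.7498] v=[-1.4967]
Step 4: x=[6.6510] v=[-1.9760]
Step 5: x=[6.5291] v=[-2.4387]
Step 6: x=[6.3851] v=[-2.8809]
Step 7: x=[6.2202] v=[-3.2989]
Step 8: x=[6.0357] v=[-3.6891]
Step 9: x=[5.8333] v=[-4.0483]
Step 10: x=[5.6146] v=[-4.3734]
Step 11: x=[5.3815] v=[-4.6618]
Step 12: x=[5.1360] v=[-4.9110]
Step 13: x=[4.8801] v=[-5.1189]
Step 14: x=[4.6159] v=[-5.2837]
Step 15: x=[4.3457] v=[-5.4041]
Step 16: x=[4.0717] v=[-5.4791]
Step 17: x=[3.7963] v=[-5.5080]
Step 18: x=[3.5218] v=[-5.4906]
Step 19: x=[3.2505] v=[-5.4270]
Step 20: x=[2.9846] v=[-5.3178]
Step 21: x=[2.7264] v=[-5.1638]
Step 22: x=[2.4781] v=[-4.9664]
Step 23: x=[2.2417] v=[-4.7273]
Step 24: x=[2.0193] v=[-4.4484]
Step 25: x=[1.8127] v=[-4.1321]
Step 26: x=[1.6236] v=[-3.7811]
Step 27: x=[1.4537] v=[-3.3983]
Step 28: x=[1.3044] v=[-2.9869]
Step 29: x=[1.1769] v=[-2.5504]
Step 30: x=[1.0723] v=[-2.0924]
Step 31: x=[0.9915] v=[-1.6168]
Step 32: x=[0.9351] v=[-1.1276]
Step 33: x=[0.9037] v=[-0.6290]
Step 34: x=[0.8974] v=[-0.1251]
Step 35: x=[0.9164] v=[0.3799]
First v>=0 after going negative at step 35, time=1.7500

Answer: 1.7500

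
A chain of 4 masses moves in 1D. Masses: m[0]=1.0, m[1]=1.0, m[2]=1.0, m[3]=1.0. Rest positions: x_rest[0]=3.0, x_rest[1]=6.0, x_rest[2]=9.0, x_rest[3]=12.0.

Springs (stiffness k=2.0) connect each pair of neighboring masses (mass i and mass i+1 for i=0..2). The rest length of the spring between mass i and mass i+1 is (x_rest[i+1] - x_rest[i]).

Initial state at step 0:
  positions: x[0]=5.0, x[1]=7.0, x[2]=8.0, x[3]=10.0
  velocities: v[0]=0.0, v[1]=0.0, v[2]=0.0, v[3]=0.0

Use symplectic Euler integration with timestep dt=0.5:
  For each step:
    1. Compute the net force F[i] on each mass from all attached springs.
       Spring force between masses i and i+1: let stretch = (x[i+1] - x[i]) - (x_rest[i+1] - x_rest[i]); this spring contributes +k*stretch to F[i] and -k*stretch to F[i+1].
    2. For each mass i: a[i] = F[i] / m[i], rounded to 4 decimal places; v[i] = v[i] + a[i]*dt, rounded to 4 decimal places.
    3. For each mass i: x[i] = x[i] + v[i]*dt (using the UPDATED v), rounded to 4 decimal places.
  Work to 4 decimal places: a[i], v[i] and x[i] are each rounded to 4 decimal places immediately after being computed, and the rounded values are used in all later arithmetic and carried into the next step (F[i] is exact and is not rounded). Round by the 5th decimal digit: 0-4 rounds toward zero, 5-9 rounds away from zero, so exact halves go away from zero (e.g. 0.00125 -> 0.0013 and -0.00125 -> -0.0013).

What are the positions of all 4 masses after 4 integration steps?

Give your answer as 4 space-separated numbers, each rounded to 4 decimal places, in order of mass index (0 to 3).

Answer: 1.2500 5.5000 9.5000 13.7500

Derivation:
Step 0: x=[5.0000 7.0000 8.0000 10.0000] v=[0.0000 0.0000 0.0000 0.0000]
Step 1: x=[4.5000 6.5000 8.5000 10.5000] v=[-1.0000 -1.0000 1.0000 1.0000]
Step 2: x=[3.5000 6.0000 9.0000 11.5000] v=[-2.0000 -1.0000 1.0000 2.0000]
Step 3: x=[2.2500 5.7500 9.2500 12.7500] v=[-2.5000 -0.5000 0.5000 2.5000]
Step 4: x=[1.2500 5.5000 9.5000 13.7500] v=[-2.0000 -0.5000 0.5000 2.0000]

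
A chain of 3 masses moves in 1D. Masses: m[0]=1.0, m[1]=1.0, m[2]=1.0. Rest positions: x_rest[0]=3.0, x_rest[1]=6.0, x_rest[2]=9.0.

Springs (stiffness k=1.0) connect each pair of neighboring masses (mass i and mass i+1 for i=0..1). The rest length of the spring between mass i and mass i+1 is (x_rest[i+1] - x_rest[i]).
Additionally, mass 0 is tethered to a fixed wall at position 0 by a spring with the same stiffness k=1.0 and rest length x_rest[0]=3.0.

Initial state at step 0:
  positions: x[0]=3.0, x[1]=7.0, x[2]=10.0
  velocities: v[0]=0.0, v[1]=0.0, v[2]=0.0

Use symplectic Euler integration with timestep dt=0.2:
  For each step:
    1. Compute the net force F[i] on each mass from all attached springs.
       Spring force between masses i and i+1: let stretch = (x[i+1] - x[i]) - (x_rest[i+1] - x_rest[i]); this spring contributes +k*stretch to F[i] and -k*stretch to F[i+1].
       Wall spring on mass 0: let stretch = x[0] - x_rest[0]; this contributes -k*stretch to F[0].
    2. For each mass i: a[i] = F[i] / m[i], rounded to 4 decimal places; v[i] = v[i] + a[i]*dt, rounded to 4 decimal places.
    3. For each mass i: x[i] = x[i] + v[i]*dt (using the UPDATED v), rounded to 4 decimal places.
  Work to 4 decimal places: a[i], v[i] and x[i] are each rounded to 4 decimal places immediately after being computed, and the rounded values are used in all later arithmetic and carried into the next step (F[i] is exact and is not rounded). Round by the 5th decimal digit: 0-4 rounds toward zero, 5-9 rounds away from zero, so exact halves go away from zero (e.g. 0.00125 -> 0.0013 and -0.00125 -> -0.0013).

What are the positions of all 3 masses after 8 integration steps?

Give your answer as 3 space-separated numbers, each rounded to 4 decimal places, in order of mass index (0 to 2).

Answer: 3.6652 6.3111 9.7659

Derivation:
Step 0: x=[3.0000 7.0000 10.0000] v=[0.0000 0.0000 0.0000]
Step 1: x=[3.0400 6.9600 10.0000] v=[0.2000 -0.2000 0.0000]
Step 2: x=[3.1152 6.8848 9.9984] v=[0.3760 -0.3760 -0.0080]
Step 3: x=[3.2166 6.7834 9.9923] v=[0.5069 -0.5072 -0.0307]
Step 4: x=[3.3320 6.6676 9.9778] v=[0.5769 -0.5788 -0.0725]
Step 5: x=[3.4475 6.5508 9.9509] v=[0.5776 -0.5839 -0.1345]
Step 6: x=[3.5493 6.4459 9.9080] v=[0.5088 -0.5245 -0.2145]
Step 7: x=[3.6250 6.3636 9.8466] v=[0.3783 -0.4114 -0.3069]
Step 8: x=[3.6652 6.3111 9.7659] v=[0.2010 -0.2625 -0.4035]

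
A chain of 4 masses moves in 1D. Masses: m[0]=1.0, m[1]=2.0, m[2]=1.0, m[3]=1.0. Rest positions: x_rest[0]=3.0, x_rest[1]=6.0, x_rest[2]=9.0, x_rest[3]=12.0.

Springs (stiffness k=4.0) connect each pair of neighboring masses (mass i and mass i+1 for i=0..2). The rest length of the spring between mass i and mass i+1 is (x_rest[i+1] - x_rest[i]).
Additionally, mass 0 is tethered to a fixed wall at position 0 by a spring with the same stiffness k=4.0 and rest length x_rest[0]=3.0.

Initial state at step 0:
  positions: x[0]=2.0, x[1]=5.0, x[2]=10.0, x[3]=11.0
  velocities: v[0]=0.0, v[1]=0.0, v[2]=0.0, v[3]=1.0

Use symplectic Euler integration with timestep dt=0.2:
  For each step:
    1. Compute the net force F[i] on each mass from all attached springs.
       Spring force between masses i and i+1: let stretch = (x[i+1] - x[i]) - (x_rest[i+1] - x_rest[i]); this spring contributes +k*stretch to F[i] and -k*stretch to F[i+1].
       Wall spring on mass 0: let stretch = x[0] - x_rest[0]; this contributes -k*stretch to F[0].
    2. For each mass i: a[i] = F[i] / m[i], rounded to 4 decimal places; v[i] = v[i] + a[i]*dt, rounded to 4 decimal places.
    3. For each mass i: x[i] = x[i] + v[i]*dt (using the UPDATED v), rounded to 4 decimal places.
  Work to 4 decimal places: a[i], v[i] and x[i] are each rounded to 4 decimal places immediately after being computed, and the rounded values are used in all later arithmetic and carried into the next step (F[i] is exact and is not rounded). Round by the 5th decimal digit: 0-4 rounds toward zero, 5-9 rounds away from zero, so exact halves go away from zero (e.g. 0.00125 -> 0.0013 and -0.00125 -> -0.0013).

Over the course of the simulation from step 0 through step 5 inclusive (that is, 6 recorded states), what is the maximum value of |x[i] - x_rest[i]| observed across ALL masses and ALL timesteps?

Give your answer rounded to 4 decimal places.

Answer: 1.7597

Derivation:
Step 0: x=[2.0000 5.0000 10.0000 11.0000] v=[0.0000 0.0000 0.0000 1.0000]
Step 1: x=[2.1600 5.1600 9.3600 11.5200] v=[0.8000 0.8000 -3.2000 2.6000]
Step 2: x=[2.4544 5.4160 8.3936 12.1744] v=[1.4720 1.2800 -4.8320 3.2720]
Step 3: x=[2.8300 5.6733 7.5557 12.7039] v=[1.8778 1.2864 -4.1894 2.6474]
Step 4: x=[3.2077 5.8537 7.2403 12.8897] v=[1.8884 0.9020 -1.5768 0.9288]
Step 5: x=[3.4955 5.9333 7.6070 12.6516] v=[1.4390 0.3982 1.8334 -1.1907]
Max displacement = 1.7597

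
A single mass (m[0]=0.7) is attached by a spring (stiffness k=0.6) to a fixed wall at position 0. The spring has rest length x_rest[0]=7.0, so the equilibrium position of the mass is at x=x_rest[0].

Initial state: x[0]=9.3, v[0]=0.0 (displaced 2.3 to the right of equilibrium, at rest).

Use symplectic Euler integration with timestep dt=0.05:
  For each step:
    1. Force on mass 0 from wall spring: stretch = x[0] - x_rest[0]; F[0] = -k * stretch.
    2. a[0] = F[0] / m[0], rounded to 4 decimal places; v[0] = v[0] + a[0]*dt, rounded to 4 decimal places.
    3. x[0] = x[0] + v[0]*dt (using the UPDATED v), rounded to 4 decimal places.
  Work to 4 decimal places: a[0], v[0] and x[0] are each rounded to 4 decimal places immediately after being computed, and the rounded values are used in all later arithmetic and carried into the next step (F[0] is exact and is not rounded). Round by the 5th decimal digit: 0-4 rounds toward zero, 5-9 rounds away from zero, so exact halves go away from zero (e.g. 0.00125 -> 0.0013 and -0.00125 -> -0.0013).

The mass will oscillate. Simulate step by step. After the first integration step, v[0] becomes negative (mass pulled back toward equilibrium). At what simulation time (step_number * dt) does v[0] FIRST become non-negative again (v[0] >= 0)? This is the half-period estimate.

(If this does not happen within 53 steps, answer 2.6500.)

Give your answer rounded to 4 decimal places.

Answer: 2.6500

Derivation:
Step 0: x=[9.3000] v=[0.0000]
Step 1: x=[9.2951] v=[-0.0986]
Step 2: x=[9.2853] v=[-0.1970]
Step 3: x=[9.2706] v=[-0.2949]
Step 4: x=[9.2510] v=[-0.3922]
Step 5: x=[9.2266] v=[-0.4887]
Step 6: x=[9.1974] v=[-0.5841]
Step 7: x=[9.1635] v=[-0.6783]
Step 8: x=[9.1250] v=[-0.7710]
Step 9: x=[9.0819] v=[-0.8621]
Step 10: x=[9.0343] v=[-0.9513]
Step 11: x=[8.9824] v=[-1.0385]
Step 12: x=[8.9262] v=[-1.1235]
Step 13: x=[8.8659] v=[-1.2061]
Step 14: x=[8.8016] v=[-1.2861]
Step 15: x=[8.7334] v=[-1.3633]
Step 16: x=[8.6615] v=[-1.4376]
Step 17: x=[8.5861] v=[-1.5088]
Step 18: x=[8.5073] v=[-1.5768]
Step 19: x=[8.4252] v=[-1.6414]
Step 20: x=[8.3401] v=[-1.7025]
Step 21: x=[8.2521] v=[-1.7599]
Step 22: x=[8.1614] v=[-1.8136]
Step 23: x=[8.0682] v=[-1.8634]
Step 24: x=[7.9727] v=[-1.9092]
Step 25: x=[7.8752] v=[-1.9509]
Step 26: x=[7.7758] v=[-1.9884]
Step 27: x=[7.6747] v=[-2.0217]
Step 28: x=[7.5722] v=[-2.0506]
Step 29: x=[7.4684] v=[-2.0751]
Step 30: x=[7.3636] v=[-2.0952]
Step 31: x=[7.2581] v=[-2.1108]
Step 32: x=[7.1520] v=[-2.1219]
Step 33: x=[7.0456] v=[-2.1284]
Step 34: x=[6.9391] v=[-2.1304]
Step 35: x=[6.8327] v=[-2.1278]
Step 36: x=[6.7267] v=[-2.1206]
Step 37: x=[6.6213] v=[-2.1089]
Step 38: x=[6.5167] v=[-2.0927]
Step 39: x=[6.4131] v=[-2.0720]
Step 40: x=[6.3108] v=[-2.0468]
Step 41: x=[6.2099] v=[-2.0173]
Step 42: x=[6.1107] v=[-1.9834]
Step 43: x=[6.0134] v=[-1.9453]
Step 44: x=[5.9183] v=[-1.9030]
Step 45: x=[5.8255] v=[-1.8566]
Step 46: x=[5.7352] v=[-1.8063]
Step 47: x=[5.6476] v=[-1.7521]
Step 48: x=[5.5629] v=[-1.6941]
Step 49: x=[5.4813] v=[-1.6325]
Step 50: x=[5.4029] v=[-1.5674]
Step 51: x=[5.3280] v=[-1.4990]
Step 52: x=[5.2566] v=[-1.4273]
Step 53: x=[5.1890] v=[-1.3526]
v[0] did not become non-negative within 53 steps; using fallback time=2.6500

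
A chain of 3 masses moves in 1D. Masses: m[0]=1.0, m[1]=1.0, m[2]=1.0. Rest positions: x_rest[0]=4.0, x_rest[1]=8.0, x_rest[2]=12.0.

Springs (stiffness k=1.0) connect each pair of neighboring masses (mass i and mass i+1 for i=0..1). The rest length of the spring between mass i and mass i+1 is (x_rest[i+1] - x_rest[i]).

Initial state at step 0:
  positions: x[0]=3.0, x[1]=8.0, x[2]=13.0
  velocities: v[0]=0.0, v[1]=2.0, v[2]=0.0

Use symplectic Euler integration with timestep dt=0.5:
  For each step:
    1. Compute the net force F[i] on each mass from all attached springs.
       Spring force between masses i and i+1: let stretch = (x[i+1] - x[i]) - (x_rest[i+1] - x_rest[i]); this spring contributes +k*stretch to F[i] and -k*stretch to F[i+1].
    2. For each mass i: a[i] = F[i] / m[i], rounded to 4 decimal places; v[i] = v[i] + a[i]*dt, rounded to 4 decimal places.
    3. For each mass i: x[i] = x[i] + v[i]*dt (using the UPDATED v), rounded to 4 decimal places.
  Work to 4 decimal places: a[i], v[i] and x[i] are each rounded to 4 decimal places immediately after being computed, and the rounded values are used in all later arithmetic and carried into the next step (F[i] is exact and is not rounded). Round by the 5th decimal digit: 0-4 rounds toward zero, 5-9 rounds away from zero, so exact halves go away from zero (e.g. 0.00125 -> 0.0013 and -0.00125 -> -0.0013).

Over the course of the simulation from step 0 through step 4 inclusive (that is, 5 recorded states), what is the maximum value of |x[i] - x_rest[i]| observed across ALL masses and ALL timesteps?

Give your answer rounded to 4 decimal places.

Step 0: x=[3.0000 8.0000 13.0000] v=[0.0000 2.0000 0.0000]
Step 1: x=[3.2500 9.0000 12.7500] v=[0.5000 2.0000 -0.5000]
Step 2: x=[3.9375 9.5000 12.5625] v=[1.3750 1.0000 -0.3750]
Step 3: x=[5.0157 9.3750 12.6094] v=[2.1563 -0.2500 0.0938]
Step 4: x=[6.1837 8.9688 12.8477] v=[2.3360 -0.8125 0.4766]
Max displacement = 2.1837

Answer: 2.1837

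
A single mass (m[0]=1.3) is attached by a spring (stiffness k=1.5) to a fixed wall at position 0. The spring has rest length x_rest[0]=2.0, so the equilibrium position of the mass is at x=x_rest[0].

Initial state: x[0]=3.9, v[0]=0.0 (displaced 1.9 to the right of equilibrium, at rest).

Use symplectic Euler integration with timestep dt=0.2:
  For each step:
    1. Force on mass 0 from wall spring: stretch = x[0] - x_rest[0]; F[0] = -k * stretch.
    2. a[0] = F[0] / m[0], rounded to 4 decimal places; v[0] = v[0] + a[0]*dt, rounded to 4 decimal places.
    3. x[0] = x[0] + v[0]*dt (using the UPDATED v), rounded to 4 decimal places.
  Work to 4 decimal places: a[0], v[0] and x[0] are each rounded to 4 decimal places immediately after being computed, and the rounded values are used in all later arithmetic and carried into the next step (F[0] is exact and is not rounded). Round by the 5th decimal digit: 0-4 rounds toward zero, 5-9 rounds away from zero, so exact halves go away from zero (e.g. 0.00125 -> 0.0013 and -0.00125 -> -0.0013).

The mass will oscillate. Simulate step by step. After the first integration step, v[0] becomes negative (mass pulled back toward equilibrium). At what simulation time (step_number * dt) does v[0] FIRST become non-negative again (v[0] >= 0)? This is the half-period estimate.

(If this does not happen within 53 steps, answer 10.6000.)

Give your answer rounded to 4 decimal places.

Step 0: x=[3.9000] v=[0.0000]
Step 1: x=[3.8123] v=[-0.4385]
Step 2: x=[3.6410] v=[-0.8567]
Step 3: x=[3.3939] v=[-1.2354]
Step 4: x=[3.0825] v=[-1.5571]
Step 5: x=[2.7211] v=[-1.8069]
Step 6: x=[2.3264] v=[-1.9733]
Step 7: x=[1.9167] v=[-2.0486]
Step 8: x=[1.5108] v=[-2.0294]
Step 9: x=[1.1275] v=[-1.9165]
Step 10: x=[0.7845] v=[-1.7152]
Step 11: x=[0.4976] v=[-1.4347]
Step 12: x=[0.2800] v=[-1.0880]
Step 13: x=[0.1418] v=[-0.6911]
Step 14: x=[0.0893] v=[-0.2623]
Step 15: x=[0.1250] v=[0.1786]
First v>=0 after going negative at step 15, time=3.0000

Answer: 3.0000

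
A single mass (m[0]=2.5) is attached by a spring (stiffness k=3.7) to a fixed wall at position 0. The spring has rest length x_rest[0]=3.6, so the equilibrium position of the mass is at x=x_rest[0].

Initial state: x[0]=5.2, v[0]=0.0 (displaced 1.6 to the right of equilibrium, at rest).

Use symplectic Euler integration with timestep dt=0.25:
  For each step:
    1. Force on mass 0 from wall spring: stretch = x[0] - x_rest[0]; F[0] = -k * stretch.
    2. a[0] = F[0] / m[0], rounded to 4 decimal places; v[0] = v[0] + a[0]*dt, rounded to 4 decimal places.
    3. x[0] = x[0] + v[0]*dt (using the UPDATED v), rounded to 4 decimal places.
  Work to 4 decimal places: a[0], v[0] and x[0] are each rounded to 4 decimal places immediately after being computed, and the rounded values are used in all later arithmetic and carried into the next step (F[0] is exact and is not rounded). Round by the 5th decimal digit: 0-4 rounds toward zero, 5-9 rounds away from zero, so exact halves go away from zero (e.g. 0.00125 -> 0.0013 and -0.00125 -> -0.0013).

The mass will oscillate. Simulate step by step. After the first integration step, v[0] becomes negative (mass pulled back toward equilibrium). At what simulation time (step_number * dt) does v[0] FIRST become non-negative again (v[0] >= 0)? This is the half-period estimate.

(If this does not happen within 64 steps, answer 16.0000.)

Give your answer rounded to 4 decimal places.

Answer: 2.7500

Derivation:
Step 0: x=[5.2000] v=[0.0000]
Step 1: x=[5.0520] v=[-0.5920]
Step 2: x=[4.7697] v=[-1.1293]
Step 3: x=[4.3792] v=[-1.5621]
Step 4: x=[3.9166] v=[-1.8504]
Step 5: x=[3.4247] v=[-1.9676]
Step 6: x=[2.9490] v=[-1.9028]
Step 7: x=[2.5335] v=[-1.6619]
Step 8: x=[2.2167] v=[-1.2673]
Step 9: x=[2.0278] v=[-0.7555]
Step 10: x=[1.9844] v=[-0.1738]
Step 11: x=[2.0904] v=[0.4240]
First v>=0 after going negative at step 11, time=2.7500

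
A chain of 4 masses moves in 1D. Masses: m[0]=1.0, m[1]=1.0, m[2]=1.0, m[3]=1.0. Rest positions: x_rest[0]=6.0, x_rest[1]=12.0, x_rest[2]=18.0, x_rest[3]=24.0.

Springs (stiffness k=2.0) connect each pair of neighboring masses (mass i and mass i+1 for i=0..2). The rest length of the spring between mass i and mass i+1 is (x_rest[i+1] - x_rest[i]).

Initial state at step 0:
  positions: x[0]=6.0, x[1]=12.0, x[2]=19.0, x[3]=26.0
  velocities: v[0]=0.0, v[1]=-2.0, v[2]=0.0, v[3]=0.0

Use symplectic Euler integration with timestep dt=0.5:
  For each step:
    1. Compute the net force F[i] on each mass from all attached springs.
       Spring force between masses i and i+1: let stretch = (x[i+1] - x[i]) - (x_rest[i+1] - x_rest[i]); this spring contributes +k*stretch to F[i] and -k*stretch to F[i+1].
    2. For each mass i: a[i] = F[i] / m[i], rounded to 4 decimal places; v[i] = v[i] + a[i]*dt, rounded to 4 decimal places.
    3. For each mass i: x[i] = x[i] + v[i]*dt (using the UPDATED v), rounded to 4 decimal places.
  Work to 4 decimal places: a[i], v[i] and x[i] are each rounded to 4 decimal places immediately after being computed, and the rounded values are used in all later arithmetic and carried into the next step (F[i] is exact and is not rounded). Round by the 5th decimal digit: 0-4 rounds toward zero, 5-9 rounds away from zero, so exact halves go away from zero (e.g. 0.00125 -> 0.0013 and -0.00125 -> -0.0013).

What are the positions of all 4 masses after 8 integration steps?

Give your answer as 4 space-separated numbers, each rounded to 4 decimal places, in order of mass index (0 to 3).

Answer: 5.0001 11.2188 16.2813 22.5001

Derivation:
Step 0: x=[6.0000 12.0000 19.0000 26.0000] v=[0.0000 -2.0000 0.0000 0.0000]
Step 1: x=[6.0000 11.5000 19.0000 25.5000] v=[0.0000 -1.0000 0.0000 -1.0000]
Step 2: x=[5.7500 12.0000 18.5000 24.7500] v=[-0.5000 1.0000 -1.0000 -1.5000]
Step 3: x=[5.6250 12.6250 17.8750 23.8750] v=[-0.2500 1.2500 -1.2500 -1.7500]
Step 4: x=[6.0000 12.3750 17.6250 23.0000] v=[0.7500 -0.5000 -0.5000 -1.7500]
Step 5: x=[6.5625 11.5625 17.4375 22.4375] v=[1.1250 -1.6250 -0.3750 -1.1250]
Step 6: x=[6.6250 11.1875 16.8125 22.3750] v=[0.1250 -0.7500 -1.2500 -0.1250]
Step 7: x=[5.9688 11.3438 16.1563 22.5313] v=[-1.3125 0.3125 -1.3125 0.3125]
Step 8: x=[5.0001 11.2188 16.2813 22.5001] v=[-1.9375 -0.2500 0.2500 -0.0625]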